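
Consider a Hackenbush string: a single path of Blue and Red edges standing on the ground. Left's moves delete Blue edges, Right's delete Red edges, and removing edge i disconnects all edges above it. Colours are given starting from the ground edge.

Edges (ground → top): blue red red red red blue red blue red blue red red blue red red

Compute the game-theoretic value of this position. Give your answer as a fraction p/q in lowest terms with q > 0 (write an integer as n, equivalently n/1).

1353/16384

step 1: add blue to get b; options L={ 0 } R={  } = 1
step 2: add red to get br; options L={ 0 } R={ 1 } = 1/2
step 3: add red to get brr; options L={ 0 } R={ 1/2; 1 } = 1/4
step 4: add red to get brrr; options L={ 0 } R={ 1/4; 1/2; 1 } = 1/8
step 5: add red to get brrrr; options L={ 0 } R={ 1/8; 1/4; 1/2; 1 } = 1/16
step 6: add blue to get brrrrb; options L={ 0; 1/16 } R={ 1/8; 1/4; 1/2; 1 } = 3/32
step 7: add red to get brrrrbr; options L={ 0; 1/16 } R={ 3/32; 1/8; 1/4; 1/2; 1 } = 5/64
step 8: add blue to get brrrrbrb; options L={ 0; 1/16; 5/64 } R={ 3/32; 1/8; 1/4; 1/2; 1 } = 11/128
step 9: add red to get brrrrbrbr; options L={ 0; 1/16; 5/64 } R={ 11/128; 3/32; 1/8; 1/4; 1/2; 1 } = 21/256
step 10: add blue to get brrrrbrbrb; options L={ 0; 1/16; 5/64; 21/256 } R={ 11/128; 3/32; 1/8; 1/4; 1/2; 1 } = 43/512
step 11: add red to get brrrrbrbrbr; options L={ 0; 1/16; 5/64; 21/256 } R={ 43/512; 11/128; 3/32; 1/8; 1/4; 1/2; 1 } = 85/1024
step 12: add red to get brrrrbrbrbrr; options L={ 0; 1/16; 5/64; 21/256 } R={ 85/1024; 43/512; 11/128; 3/32; 1/8; 1/4; 1/2; 1 } = 169/2048
step 13: add blue to get brrrrbrbrbrrb; options L={ 0; 1/16; 5/64; 21/256; 169/2048 } R={ 85/1024; 43/512; 11/128; 3/32; 1/8; 1/4; 1/2; 1 } = 339/4096
step 14: add red to get brrrrbrbrbrrbr; options L={ 0; 1/16; 5/64; 21/256; 169/2048 } R={ 339/4096; 85/1024; 43/512; 11/128; 3/32; 1/8; 1/4; 1/2; 1 } = 677/8192
step 15: add red to get brrrrbrbrbrrbrr; options L={ 0; 1/16; 5/64; 21/256; 169/2048 } R={ 677/8192; 339/4096; 85/1024; 43/512; 11/128; 3/32; 1/8; 1/4; 1/2; 1 } = 1353/16384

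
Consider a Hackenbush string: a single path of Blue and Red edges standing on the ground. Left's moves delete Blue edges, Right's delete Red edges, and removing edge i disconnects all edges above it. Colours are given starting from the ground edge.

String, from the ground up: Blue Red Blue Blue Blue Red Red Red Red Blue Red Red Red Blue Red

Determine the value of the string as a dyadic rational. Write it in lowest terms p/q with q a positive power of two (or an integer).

14405/16384

Prefix values for Blue Red Blue Blue Blue Red Red Red Red Blue Red Red Red Blue Red via {L|R} + simplicity:
1 of 15 · B · max L 0 · min R +∞ ⇒ 1
2 of 15 · BR · max L 0 · min R 1 ⇒ 1/2
3 of 15 · BRB · max L 1/2 · min R 1 ⇒ 3/4
4 of 15 · BRBB · max L 3/4 · min R 1 ⇒ 7/8
5 of 15 · BRBBB · max L 7/8 · min R 1 ⇒ 15/16
6 of 15 · BRBBBR · max L 7/8 · min R 15/16 ⇒ 29/32
7 of 15 · BRBBBRR · max L 7/8 · min R 29/32 ⇒ 57/64
8 of 15 · BRBBBRRR · max L 7/8 · min R 57/64 ⇒ 113/128
9 of 15 · BRBBBRRRR · max L 7/8 · min R 113/128 ⇒ 225/256
10 of 15 · BRBBBRRRRB · max L 225/256 · min R 113/128 ⇒ 451/512
11 of 15 · BRBBBRRRRBR · max L 225/256 · min R 451/512 ⇒ 901/1024
12 of 15 · BRBBBRRRRBRR · max L 225/256 · min R 901/1024 ⇒ 1801/2048
13 of 15 · BRBBBRRRRBRRR · max L 225/256 · min R 1801/2048 ⇒ 3601/4096
14 of 15 · BRBBBRRRRBRRRB · max L 3601/4096 · min R 1801/2048 ⇒ 7203/8192
15 of 15 · BRBBBRRRRBRRRBR · max L 3601/4096 · min R 7203/8192 ⇒ 14405/16384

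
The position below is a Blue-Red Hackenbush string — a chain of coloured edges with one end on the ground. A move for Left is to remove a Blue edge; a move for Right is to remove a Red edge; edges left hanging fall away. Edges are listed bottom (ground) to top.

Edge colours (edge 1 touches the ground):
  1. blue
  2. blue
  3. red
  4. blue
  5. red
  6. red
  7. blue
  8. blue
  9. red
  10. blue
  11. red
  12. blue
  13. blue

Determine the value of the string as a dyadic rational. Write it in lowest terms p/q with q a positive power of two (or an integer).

1 of 13 · b · max L 0 · min R +∞ -> 1
2 of 13 · bb · max L 1 · min R +∞ -> 2
3 of 13 · bbr · max L 1 · min R 2 -> 3/2
4 of 13 · bbrb · max L 3/2 · min R 2 -> 7/4
5 of 13 · bbrbr · max L 3/2 · min R 7/4 -> 13/8
6 of 13 · bbrbrr · max L 3/2 · min R 13/8 -> 25/16
7 of 13 · bbrbrrb · max L 25/16 · min R 13/8 -> 51/32
8 of 13 · bbrbrrbb · max L 51/32 · min R 13/8 -> 103/64
9 of 13 · bbrbrrbbr · max L 51/32 · min R 103/64 -> 205/128
10 of 13 · bbrbrrbbrb · max L 205/128 · min R 103/64 -> 411/256
11 of 13 · bbrbrrbbrbr · max L 205/128 · min R 411/256 -> 821/512
12 of 13 · bbrbrrbbrbrb · max L 821/512 · min R 411/256 -> 1643/1024
13 of 13 · bbrbrrbbrbrbb · max L 1643/1024 · min R 411/256 -> 3287/2048

3287/2048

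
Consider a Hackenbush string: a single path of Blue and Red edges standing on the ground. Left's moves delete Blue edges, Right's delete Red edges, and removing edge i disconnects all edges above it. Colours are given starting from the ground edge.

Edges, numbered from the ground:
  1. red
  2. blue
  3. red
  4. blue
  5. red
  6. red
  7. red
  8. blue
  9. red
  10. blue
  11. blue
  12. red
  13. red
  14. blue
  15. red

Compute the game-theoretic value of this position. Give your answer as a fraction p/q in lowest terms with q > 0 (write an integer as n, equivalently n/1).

-11931/16384

r: Left { — }, Right { 0 } ⇒ simplest -1
rb: Left { -1 }, Right { 0 } ⇒ simplest -1/2
rbr: Left { -1 }, Right { -1/2; 0 } ⇒ simplest -3/4
rbrb: Left { -1; -3/4 }, Right { -1/2; 0 } ⇒ simplest -5/8
rbrbr: Left { -1; -3/4 }, Right { -5/8; -1/2; 0 } ⇒ simplest -11/16
rbrbrr: Left { -1; -3/4 }, Right { -11/16; -5/8; -1/2; 0 } ⇒ simplest -23/32
rbrbrrr: Left { -1; -3/4 }, Right { -23/32; -11/16; -5/8; -1/2; 0 } ⇒ simplest -47/64
rbrbrrrb: Left { -1; -3/4; -47/64 }, Right { -23/32; -11/16; -5/8; -1/2; 0 } ⇒ simplest -93/128
rbrbrrrbr: Left { -1; -3/4; -47/64 }, Right { -93/128; -23/32; -11/16; -5/8; -1/2; 0 } ⇒ simplest -187/256
rbrbrrrbrb: Left { -1; -3/4; -47/64; -187/256 }, Right { -93/128; -23/32; -11/16; -5/8; -1/2; 0 } ⇒ simplest -373/512
rbrbrrrbrbb: Left { -1; -3/4; -47/64; -187/256; -373/512 }, Right { -93/128; -23/32; -11/16; -5/8; -1/2; 0 } ⇒ simplest -745/1024
rbrbrrrbrbbr: Left { -1; -3/4; -47/64; -187/256; -373/512 }, Right { -745/1024; -93/128; -23/32; -11/16; -5/8; -1/2; 0 } ⇒ simplest -1491/2048
rbrbrrrbrbbrr: Left { -1; -3/4; -47/64; -187/256; -373/512 }, Right { -1491/2048; -745/1024; -93/128; -23/32; -11/16; -5/8; -1/2; 0 } ⇒ simplest -2983/4096
rbrbrrrbrbbrrb: Left { -1; -3/4; -47/64; -187/256; -373/512; -2983/4096 }, Right { -1491/2048; -745/1024; -93/128; -23/32; -11/16; -5/8; -1/2; 0 } ⇒ simplest -5965/8192
rbrbrrrbrbbrrbr: Left { -1; -3/4; -47/64; -187/256; -373/512; -2983/4096 }, Right { -5965/8192; -1491/2048; -745/1024; -93/128; -23/32; -11/16; -5/8; -1/2; 0 } ⇒ simplest -11931/16384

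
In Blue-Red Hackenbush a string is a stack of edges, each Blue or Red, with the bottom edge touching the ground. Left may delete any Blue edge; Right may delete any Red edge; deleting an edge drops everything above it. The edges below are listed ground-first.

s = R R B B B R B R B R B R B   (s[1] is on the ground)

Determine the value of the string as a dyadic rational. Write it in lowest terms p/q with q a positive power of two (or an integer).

-2389/2048

Prefix values for R R B B B R B R B R B R B via {L|R} + simplicity:
step 1: add R to get R; options L={  } R={ 0 } = -1
step 2: add R to get RR; options L={  } R={ -1,0 } = -2
step 3: add B to get RRB; options L={ -2 } R={ -1,0 } = -3/2
step 4: add B to get RRBB; options L={ -2,-3/2 } R={ -1,0 } = -5/4
step 5: add B to get RRBBB; options L={ -2,-3/2,-5/4 } R={ -1,0 } = -9/8
step 6: add R to get RRBBBR; options L={ -2,-3/2,-5/4 } R={ -9/8,-1,0 } = -19/16
step 7: add B to get RRBBBRB; options L={ -2,-3/2,-5/4,-19/16 } R={ -9/8,-1,0 } = -37/32
step 8: add R to get RRBBBRBR; options L={ -2,-3/2,-5/4,-19/16 } R={ -37/32,-9/8,-1,0 } = -75/64
step 9: add B to get RRBBBRBRB; options L={ -2,-3/2,-5/4,-19/16,-75/64 } R={ -37/32,-9/8,-1,0 } = -149/128
step 10: add R to get RRBBBRBRBR; options L={ -2,-3/2,-5/4,-19/16,-75/64 } R={ -149/128,-37/32,-9/8,-1,0 } = -299/256
step 11: add B to get RRBBBRBRBRB; options L={ -2,-3/2,-5/4,-19/16,-75/64,-299/256 } R={ -149/128,-37/32,-9/8,-1,0 } = -597/512
step 12: add R to get RRBBBRBRBRBR; options L={ -2,-3/2,-5/4,-19/16,-75/64,-299/256 } R={ -597/512,-149/128,-37/32,-9/8,-1,0 } = -1195/1024
step 13: add B to get RRBBBRBRBRBRB; options L={ -2,-3/2,-5/4,-19/16,-75/64,-299/256,-1195/1024 } R={ -597/512,-149/128,-37/32,-9/8,-1,0 } = -2389/2048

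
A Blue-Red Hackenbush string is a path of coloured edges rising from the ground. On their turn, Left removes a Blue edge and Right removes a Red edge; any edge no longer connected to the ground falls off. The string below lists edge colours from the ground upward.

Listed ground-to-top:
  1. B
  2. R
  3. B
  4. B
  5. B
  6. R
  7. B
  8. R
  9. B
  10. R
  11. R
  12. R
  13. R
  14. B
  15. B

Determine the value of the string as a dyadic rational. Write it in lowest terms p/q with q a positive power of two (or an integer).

v_1 [B]  L=[0]  R=[·]  = 1
v_2 [BR]  L=[0]  R=[1]  = 1/2
v_3 [BRB]  L=[0 1/2]  R=[1]  = 3/4
v_4 [BRBB]  L=[0 1/2 3/4]  R=[1]  = 7/8
v_5 [BRBBB]  L=[0 1/2 3/4 7/8]  R=[1]  = 15/16
v_6 [BRBBBR]  L=[0 1/2 3/4 7/8]  R=[15/16 1]  = 29/32
v_7 [BRBBBRB]  L=[0 1/2 3/4 7/8 29/32]  R=[15/16 1]  = 59/64
v_8 [BRBBBRBR]  L=[0 1/2 3/4 7/8 29/32]  R=[59/64 15/16 1]  = 117/128
v_9 [BRBBBRBRB]  L=[0 1/2 3/4 7/8 29/32 117/128]  R=[59/64 15/16 1]  = 235/256
v_10 [BRBBBRBRBR]  L=[0 1/2 3/4 7/8 29/32 117/128]  R=[235/256 59/64 15/16 1]  = 469/512
v_11 [BRBBBRBRBRR]  L=[0 1/2 3/4 7/8 29/32 117/128]  R=[469/512 235/256 59/64 15/16 1]  = 937/1024
v_12 [BRBBBRBRBRRR]  L=[0 1/2 3/4 7/8 29/32 117/128]  R=[937/1024 469/512 235/256 59/64 15/16 1]  = 1873/2048
v_13 [BRBBBRBRBRRRR]  L=[0 1/2 3/4 7/8 29/32 117/128]  R=[1873/2048 937/1024 469/512 235/256 59/64 15/16 1]  = 3745/4096
v_14 [BRBBBRBRBRRRRB]  L=[0 1/2 3/4 7/8 29/32 117/128 3745/4096]  R=[1873/2048 937/1024 469/512 235/256 59/64 15/16 1]  = 7491/8192
v_15 [BRBBBRBRBRRRRBB]  L=[0 1/2 3/4 7/8 29/32 117/128 3745/4096 7491/8192]  R=[1873/2048 937/1024 469/512 235/256 59/64 15/16 1]  = 14983/16384

14983/16384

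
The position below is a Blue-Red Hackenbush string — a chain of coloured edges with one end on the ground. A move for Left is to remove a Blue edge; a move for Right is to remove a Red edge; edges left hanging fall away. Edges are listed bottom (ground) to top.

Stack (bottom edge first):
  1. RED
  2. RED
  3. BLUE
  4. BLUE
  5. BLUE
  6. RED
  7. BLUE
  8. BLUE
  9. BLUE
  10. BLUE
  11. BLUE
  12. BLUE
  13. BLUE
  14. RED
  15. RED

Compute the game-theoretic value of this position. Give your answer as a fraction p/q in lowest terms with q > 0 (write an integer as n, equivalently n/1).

-9223/8192

step 1: add RED to get R; options L={  } R={ 0 } = -1
step 2: add RED to get RR; options L={  } R={ -1; 0 } = -2
step 3: add BLUE to get RRB; options L={ -2 } R={ -1; 0 } = -3/2
step 4: add BLUE to get RRBB; options L={ -2; -3/2 } R={ -1; 0 } = -5/4
step 5: add BLUE to get RRBBB; options L={ -2; -3/2; -5/4 } R={ -1; 0 } = -9/8
step 6: add RED to get RRBBBR; options L={ -2; -3/2; -5/4 } R={ -9/8; -1; 0 } = -19/16
step 7: add BLUE to get RRBBBRB; options L={ -2; -3/2; -5/4; -19/16 } R={ -9/8; -1; 0 } = -37/32
step 8: add BLUE to get RRBBBRBB; options L={ -2; -3/2; -5/4; -19/16; -37/32 } R={ -9/8; -1; 0 } = -73/64
step 9: add BLUE to get RRBBBRBBB; options L={ -2; -3/2; -5/4; -19/16; -37/32; -73/64 } R={ -9/8; -1; 0 } = -145/128
step 10: add BLUE to get RRBBBRBBBB; options L={ -2; -3/2; -5/4; -19/16; -37/32; -73/64; -145/128 } R={ -9/8; -1; 0 } = -289/256
step 11: add BLUE to get RRBBBRBBBBB; options L={ -2; -3/2; -5/4; -19/16; -37/32; -73/64; -145/128; -289/256 } R={ -9/8; -1; 0 } = -577/512
step 12: add BLUE to get RRBBBRBBBBBB; options L={ -2; -3/2; -5/4; -19/16; -37/32; -73/64; -145/128; -289/256; -577/512 } R={ -9/8; -1; 0 } = -1153/1024
step 13: add BLUE to get RRBBBRBBBBBBB; options L={ -2; -3/2; -5/4; -19/16; -37/32; -73/64; -145/128; -289/256; -577/512; -1153/1024 } R={ -9/8; -1; 0 } = -2305/2048
step 14: add RED to get RRBBBRBBBBBBBR; options L={ -2; -3/2; -5/4; -19/16; -37/32; -73/64; -145/128; -289/256; -577/512; -1153/1024 } R={ -2305/2048; -9/8; -1; 0 } = -4611/4096
step 15: add RED to get RRBBBRBBBBBBBRR; options L={ -2; -3/2; -5/4; -19/16; -37/32; -73/64; -145/128; -289/256; -577/512; -1153/1024 } R={ -4611/4096; -2305/2048; -9/8; -1; 0 } = -9223/8192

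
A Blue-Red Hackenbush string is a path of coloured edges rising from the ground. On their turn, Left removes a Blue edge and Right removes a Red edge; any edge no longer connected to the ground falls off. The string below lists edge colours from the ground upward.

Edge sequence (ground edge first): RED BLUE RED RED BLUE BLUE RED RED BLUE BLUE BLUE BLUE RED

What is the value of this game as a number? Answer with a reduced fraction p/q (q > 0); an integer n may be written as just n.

step 1: add RED to get R; options L={ · } R={ 0 } — -1
step 2: add BLUE to get RB; options L={ -1 } R={ 0 } — -1/2
step 3: add RED to get RBR; options L={ -1 } R={ -1/2 0 } — -3/4
step 4: add RED to get RBRR; options L={ -1 } R={ -3/4 -1/2 0 } — -7/8
step 5: add BLUE to get RBRRB; options L={ -1 -7/8 } R={ -3/4 -1/2 0 } — -13/16
step 6: add BLUE to get RBRRBB; options L={ -1 -7/8 -13/16 } R={ -3/4 -1/2 0 } — -25/32
step 7: add RED to get RBRRBBR; options L={ -1 -7/8 -13/16 } R={ -25/32 -3/4 -1/2 0 } — -51/64
step 8: add RED to get RBRRBBRR; options L={ -1 -7/8 -13/16 } R={ -51/64 -25/32 -3/4 -1/2 0 } — -103/128
step 9: add BLUE to get RBRRBBRRB; options L={ -1 -7/8 -13/16 -103/128 } R={ -51/64 -25/32 -3/4 -1/2 0 } — -205/256
step 10: add BLUE to get RBRRBBRRBB; options L={ -1 -7/8 -13/16 -103/128 -205/256 } R={ -51/64 -25/32 -3/4 -1/2 0 } — -409/512
step 11: add BLUE to get RBRRBBRRBBB; options L={ -1 -7/8 -13/16 -103/128 -205/256 -409/512 } R={ -51/64 -25/32 -3/4 -1/2 0 } — -817/1024
step 12: add BLUE to get RBRRBBRRBBBB; options L={ -1 -7/8 -13/16 -103/128 -205/256 -409/512 -817/1024 } R={ -51/64 -25/32 -3/4 -1/2 0 } — -1633/2048
step 13: add RED to get RBRRBBRRBBBBR; options L={ -1 -7/8 -13/16 -103/128 -205/256 -409/512 -817/1024 } R={ -1633/2048 -51/64 -25/32 -3/4 -1/2 0 } — -3267/4096

-3267/4096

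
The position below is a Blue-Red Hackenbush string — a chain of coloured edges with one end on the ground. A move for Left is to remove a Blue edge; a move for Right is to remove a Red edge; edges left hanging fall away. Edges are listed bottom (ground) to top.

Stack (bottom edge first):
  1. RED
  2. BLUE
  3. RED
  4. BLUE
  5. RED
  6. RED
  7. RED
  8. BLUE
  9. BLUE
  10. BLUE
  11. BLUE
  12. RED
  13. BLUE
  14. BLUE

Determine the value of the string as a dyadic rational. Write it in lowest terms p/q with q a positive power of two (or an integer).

-5897/8192

Prefix values for RED BLUE RED BLUE RED RED RED BLUE BLUE BLUE BLUE RED BLUE BLUE via {L|R} + simplicity:
step 1: add RED to get R; options L={ (no moves) } R={ 0 } -> -1
step 2: add BLUE to get RB; options L={ -1 } R={ 0 } -> -1/2
step 3: add RED to get RBR; options L={ -1 } R={ -1/2; 0 } -> -3/4
step 4: add BLUE to get RBRB; options L={ -1; -3/4 } R={ -1/2; 0 } -> -5/8
step 5: add RED to get RBRBR; options L={ -1; -3/4 } R={ -5/8; -1/2; 0 } -> -11/16
step 6: add RED to get RBRBRR; options L={ -1; -3/4 } R={ -11/16; -5/8; -1/2; 0 } -> -23/32
step 7: add RED to get RBRBRRR; options L={ -1; -3/4 } R={ -23/32; -11/16; -5/8; -1/2; 0 } -> -47/64
step 8: add BLUE to get RBRBRRRB; options L={ -1; -3/4; -47/64 } R={ -23/32; -11/16; -5/8; -1/2; 0 } -> -93/128
step 9: add BLUE to get RBRBRRRBB; options L={ -1; -3/4; -47/64; -93/128 } R={ -23/32; -11/16; -5/8; -1/2; 0 } -> -185/256
step 10: add BLUE to get RBRBRRRBBB; options L={ -1; -3/4; -47/64; -93/128; -185/256 } R={ -23/32; -11/16; -5/8; -1/2; 0 } -> -369/512
step 11: add BLUE to get RBRBRRRBBBB; options L={ -1; -3/4; -47/64; -93/128; -185/256; -369/512 } R={ -23/32; -11/16; -5/8; -1/2; 0 } -> -737/1024
step 12: add RED to get RBRBRRRBBBBR; options L={ -1; -3/4; -47/64; -93/128; -185/256; -369/512 } R={ -737/1024; -23/32; -11/16; -5/8; -1/2; 0 } -> -1475/2048
step 13: add BLUE to get RBRBRRRBBBBRB; options L={ -1; -3/4; -47/64; -93/128; -185/256; -369/512; -1475/2048 } R={ -737/1024; -23/32; -11/16; -5/8; -1/2; 0 } -> -2949/4096
step 14: add BLUE to get RBRBRRRBBBBRBB; options L={ -1; -3/4; -47/64; -93/128; -185/256; -369/512; -1475/2048; -2949/4096 } R={ -737/1024; -23/32; -11/16; -5/8; -1/2; 0 } -> -5897/8192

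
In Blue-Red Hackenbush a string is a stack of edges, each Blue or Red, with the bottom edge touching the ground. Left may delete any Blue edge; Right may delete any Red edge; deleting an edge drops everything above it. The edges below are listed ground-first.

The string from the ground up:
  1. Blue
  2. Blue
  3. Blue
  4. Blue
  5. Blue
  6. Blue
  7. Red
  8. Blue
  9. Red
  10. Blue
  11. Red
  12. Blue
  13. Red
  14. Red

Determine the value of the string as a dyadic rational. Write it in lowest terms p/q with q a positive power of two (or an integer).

B: Left { 0 }, Right { none } → simplest 1
BB: Left { 0 1 }, Right { none } → simplest 2
BBB: Left { 0 1 2 }, Right { none } → simplest 3
BBBB: Left { 0 1 2 3 }, Right { none } → simplest 4
BBBBB: Left { 0 1 2 3 4 }, Right { none } → simplest 5
BBBBBB: Left { 0 1 2 3 4 5 }, Right { none } → simplest 6
BBBBBBR: Left { 0 1 2 3 4 5 }, Right { 6 } → simplest 11/2
BBBBBBRB: Left { 0 1 2 3 4 5 11/2 }, Right { 6 } → simplest 23/4
BBBBBBRBR: Left { 0 1 2 3 4 5 11/2 }, Right { 23/4 6 } → simplest 45/8
BBBBBBRBRB: Left { 0 1 2 3 4 5 11/2 45/8 }, Right { 23/4 6 } → simplest 91/16
BBBBBBRBRBR: Left { 0 1 2 3 4 5 11/2 45/8 }, Right { 91/16 23/4 6 } → simplest 181/32
BBBBBBRBRBRB: Left { 0 1 2 3 4 5 11/2 45/8 181/32 }, Right { 91/16 23/4 6 } → simplest 363/64
BBBBBBRBRBRBR: Left { 0 1 2 3 4 5 11/2 45/8 181/32 }, Right { 363/64 91/16 23/4 6 } → simplest 725/128
BBBBBBRBRBRBRR: Left { 0 1 2 3 4 5 11/2 45/8 181/32 }, Right { 725/128 363/64 91/16 23/4 6 } → simplest 1449/256

1449/256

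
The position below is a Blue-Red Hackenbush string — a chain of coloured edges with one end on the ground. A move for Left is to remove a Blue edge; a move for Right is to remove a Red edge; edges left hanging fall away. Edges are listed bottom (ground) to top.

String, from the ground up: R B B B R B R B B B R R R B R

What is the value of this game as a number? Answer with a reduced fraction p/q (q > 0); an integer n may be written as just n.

-2619/16384

val_1 [R]  L=[—]  R=[0]  — -1
val_2 [RB]  L=[-1]  R=[0]  — -1/2
val_3 [RBB]  L=[-1 -1/2]  R=[0]  — -1/4
val_4 [RBBB]  L=[-1 -1/2 -1/4]  R=[0]  — -1/8
val_5 [RBBBR]  L=[-1 -1/2 -1/4]  R=[-1/8 0]  — -3/16
val_6 [RBBBRB]  L=[-1 -1/2 -1/4 -3/16]  R=[-1/8 0]  — -5/32
val_7 [RBBBRBR]  L=[-1 -1/2 -1/4 -3/16]  R=[-5/32 -1/8 0]  — -11/64
val_8 [RBBBRBRB]  L=[-1 -1/2 -1/4 -3/16 -11/64]  R=[-5/32 -1/8 0]  — -21/128
val_9 [RBBBRBRBB]  L=[-1 -1/2 -1/4 -3/16 -11/64 -21/128]  R=[-5/32 -1/8 0]  — -41/256
val_10 [RBBBRBRBBB]  L=[-1 -1/2 -1/4 -3/16 -11/64 -21/128 -41/256]  R=[-5/32 -1/8 0]  — -81/512
val_11 [RBBBRBRBBBR]  L=[-1 -1/2 -1/4 -3/16 -11/64 -21/128 -41/256]  R=[-81/512 -5/32 -1/8 0]  — -163/1024
val_12 [RBBBRBRBBBRR]  L=[-1 -1/2 -1/4 -3/16 -11/64 -21/128 -41/256]  R=[-163/1024 -81/512 -5/32 -1/8 0]  — -327/2048
val_13 [RBBBRBRBBBRRR]  L=[-1 -1/2 -1/4 -3/16 -11/64 -21/128 -41/256]  R=[-327/2048 -163/1024 -81/512 -5/32 -1/8 0]  — -655/4096
val_14 [RBBBRBRBBBRRRB]  L=[-1 -1/2 -1/4 -3/16 -11/64 -21/128 -41/256 -655/4096]  R=[-327/2048 -163/1024 -81/512 -5/32 -1/8 0]  — -1309/8192
val_15 [RBBBRBRBBBRRRBR]  L=[-1 -1/2 -1/4 -3/16 -11/64 -21/128 -41/256 -655/4096]  R=[-1309/8192 -327/2048 -163/1024 -81/512 -5/32 -1/8 0]  — -2619/16384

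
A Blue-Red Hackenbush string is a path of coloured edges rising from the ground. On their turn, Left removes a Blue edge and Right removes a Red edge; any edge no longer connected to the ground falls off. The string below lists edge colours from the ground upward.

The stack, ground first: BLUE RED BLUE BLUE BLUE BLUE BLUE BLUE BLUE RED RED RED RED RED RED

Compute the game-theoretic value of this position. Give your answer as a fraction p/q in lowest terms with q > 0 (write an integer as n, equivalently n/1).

16257/16384

val_1 [B]  L=[0]  R=[—]  → 1
val_2 [BR]  L=[0]  R=[1]  → 1/2
val_3 [BRB]  L=[0 1/2]  R=[1]  → 3/4
val_4 [BRBB]  L=[0 1/2 3/4]  R=[1]  → 7/8
val_5 [BRBBB]  L=[0 1/2 3/4 7/8]  R=[1]  → 15/16
val_6 [BRBBBB]  L=[0 1/2 3/4 7/8 15/16]  R=[1]  → 31/32
val_7 [BRBBBBB]  L=[0 1/2 3/4 7/8 15/16 31/32]  R=[1]  → 63/64
val_8 [BRBBBBBB]  L=[0 1/2 3/4 7/8 15/16 31/32 63/64]  R=[1]  → 127/128
val_9 [BRBBBBBBB]  L=[0 1/2 3/4 7/8 15/16 31/32 63/64 127/128]  R=[1]  → 255/256
val_10 [BRBBBBBBBR]  L=[0 1/2 3/4 7/8 15/16 31/32 63/64 127/128]  R=[255/256 1]  → 509/512
val_11 [BRBBBBBBBRR]  L=[0 1/2 3/4 7/8 15/16 31/32 63/64 127/128]  R=[509/512 255/256 1]  → 1017/1024
val_12 [BRBBBBBBBRRR]  L=[0 1/2 3/4 7/8 15/16 31/32 63/64 127/128]  R=[1017/1024 509/512 255/256 1]  → 2033/2048
val_13 [BRBBBBBBBRRRR]  L=[0 1/2 3/4 7/8 15/16 31/32 63/64 127/128]  R=[2033/2048 1017/1024 509/512 255/256 1]  → 4065/4096
val_14 [BRBBBBBBBRRRRR]  L=[0 1/2 3/4 7/8 15/16 31/32 63/64 127/128]  R=[4065/4096 2033/2048 1017/1024 509/512 255/256 1]  → 8129/8192
val_15 [BRBBBBBBBRRRRRR]  L=[0 1/2 3/4 7/8 15/16 31/32 63/64 127/128]  R=[8129/8192 4065/4096 2033/2048 1017/1024 509/512 255/256 1]  → 16257/16384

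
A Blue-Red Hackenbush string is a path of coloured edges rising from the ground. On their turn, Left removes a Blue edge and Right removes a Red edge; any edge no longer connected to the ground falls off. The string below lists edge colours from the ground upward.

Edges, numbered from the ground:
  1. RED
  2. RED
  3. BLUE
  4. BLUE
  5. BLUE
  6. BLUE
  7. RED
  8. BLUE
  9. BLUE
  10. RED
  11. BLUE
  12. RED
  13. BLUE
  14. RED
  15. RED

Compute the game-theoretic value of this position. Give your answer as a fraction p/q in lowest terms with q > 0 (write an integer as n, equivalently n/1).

-8791/8192

G_1 [R]  L=[(no moves)]  R=[0]  → -1
G_2 [RR]  L=[(no moves)]  R=[-1; 0]  → -2
G_3 [RRB]  L=[-2]  R=[-1; 0]  → -3/2
G_4 [RRBB]  L=[-2; -3/2]  R=[-1; 0]  → -5/4
G_5 [RRBBB]  L=[-2; -3/2; -5/4]  R=[-1; 0]  → -9/8
G_6 [RRBBBB]  L=[-2; -3/2; -5/4; -9/8]  R=[-1; 0]  → -17/16
G_7 [RRBBBBR]  L=[-2; -3/2; -5/4; -9/8]  R=[-17/16; -1; 0]  → -35/32
G_8 [RRBBBBRB]  L=[-2; -3/2; -5/4; -9/8; -35/32]  R=[-17/16; -1; 0]  → -69/64
G_9 [RRBBBBRBB]  L=[-2; -3/2; -5/4; -9/8; -35/32; -69/64]  R=[-17/16; -1; 0]  → -137/128
G_10 [RRBBBBRBBR]  L=[-2; -3/2; -5/4; -9/8; -35/32; -69/64]  R=[-137/128; -17/16; -1; 0]  → -275/256
G_11 [RRBBBBRBBRB]  L=[-2; -3/2; -5/4; -9/8; -35/32; -69/64; -275/256]  R=[-137/128; -17/16; -1; 0]  → -549/512
G_12 [RRBBBBRBBRBR]  L=[-2; -3/2; -5/4; -9/8; -35/32; -69/64; -275/256]  R=[-549/512; -137/128; -17/16; -1; 0]  → -1099/1024
G_13 [RRBBBBRBBRBRB]  L=[-2; -3/2; -5/4; -9/8; -35/32; -69/64; -275/256; -1099/1024]  R=[-549/512; -137/128; -17/16; -1; 0]  → -2197/2048
G_14 [RRBBBBRBBRBRBR]  L=[-2; -3/2; -5/4; -9/8; -35/32; -69/64; -275/256; -1099/1024]  R=[-2197/2048; -549/512; -137/128; -17/16; -1; 0]  → -4395/4096
G_15 [RRBBBBRBBRBRBRR]  L=[-2; -3/2; -5/4; -9/8; -35/32; -69/64; -275/256; -1099/1024]  R=[-4395/4096; -2197/2048; -549/512; -137/128; -17/16; -1; 0]  → -8791/8192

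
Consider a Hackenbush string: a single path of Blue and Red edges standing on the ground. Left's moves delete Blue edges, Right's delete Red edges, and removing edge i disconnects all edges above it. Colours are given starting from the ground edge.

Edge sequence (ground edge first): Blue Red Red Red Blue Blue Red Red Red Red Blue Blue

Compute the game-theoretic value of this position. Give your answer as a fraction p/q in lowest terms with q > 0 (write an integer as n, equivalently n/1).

391/2048

step 1: add Blue to get B; options L={ 0 } R={ ∅ } = 1
step 2: add Red to get BR; options L={ 0 } R={ 1 } = 1/2
step 3: add Red to get BRR; options L={ 0 } R={ 1/2,1 } = 1/4
step 4: add Red to get BRRR; options L={ 0 } R={ 1/4,1/2,1 } = 1/8
step 5: add Blue to get BRRRB; options L={ 0,1/8 } R={ 1/4,1/2,1 } = 3/16
step 6: add Blue to get BRRRBB; options L={ 0,1/8,3/16 } R={ 1/4,1/2,1 } = 7/32
step 7: add Red to get BRRRBBR; options L={ 0,1/8,3/16 } R={ 7/32,1/4,1/2,1 } = 13/64
step 8: add Red to get BRRRBBRR; options L={ 0,1/8,3/16 } R={ 13/64,7/32,1/4,1/2,1 } = 25/128
step 9: add Red to get BRRRBBRRR; options L={ 0,1/8,3/16 } R={ 25/128,13/64,7/32,1/4,1/2,1 } = 49/256
step 10: add Red to get BRRRBBRRRR; options L={ 0,1/8,3/16 } R={ 49/256,25/128,13/64,7/32,1/4,1/2,1 } = 97/512
step 11: add Blue to get BRRRBBRRRRB; options L={ 0,1/8,3/16,97/512 } R={ 49/256,25/128,13/64,7/32,1/4,1/2,1 } = 195/1024
step 12: add Blue to get BRRRBBRRRRBB; options L={ 0,1/8,3/16,97/512,195/1024 } R={ 49/256,25/128,13/64,7/32,1/4,1/2,1 } = 391/2048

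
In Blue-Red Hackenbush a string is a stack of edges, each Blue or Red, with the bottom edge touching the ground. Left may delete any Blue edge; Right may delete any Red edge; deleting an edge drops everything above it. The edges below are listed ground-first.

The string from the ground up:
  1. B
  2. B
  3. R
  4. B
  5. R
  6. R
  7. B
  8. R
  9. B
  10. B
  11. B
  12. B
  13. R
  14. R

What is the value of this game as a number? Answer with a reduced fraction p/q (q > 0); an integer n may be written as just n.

6521/4096

val(B) = { 0 | · } gives 1
val(BB) = { 0; 1 | · } gives 2
val(BBR) = { 0; 1 | 2 } gives 3/2
val(BBRB) = { 0; 1; 3/2 | 2 } gives 7/4
val(BBRBR) = { 0; 1; 3/2 | 7/4; 2 } gives 13/8
val(BBRBRR) = { 0; 1; 3/2 | 13/8; 7/4; 2 } gives 25/16
val(BBRBRRB) = { 0; 1; 3/2; 25/16 | 13/8; 7/4; 2 } gives 51/32
val(BBRBRRBR) = { 0; 1; 3/2; 25/16 | 51/32; 13/8; 7/4; 2 } gives 101/64
val(BBRBRRBRB) = { 0; 1; 3/2; 25/16; 101/64 | 51/32; 13/8; 7/4; 2 } gives 203/128
val(BBRBRRBRBB) = { 0; 1; 3/2; 25/16; 101/64; 203/128 | 51/32; 13/8; 7/4; 2 } gives 407/256
val(BBRBRRBRBBB) = { 0; 1; 3/2; 25/16; 101/64; 203/128; 407/256 | 51/32; 13/8; 7/4; 2 } gives 815/512
val(BBRBRRBRBBBB) = { 0; 1; 3/2; 25/16; 101/64; 203/128; 407/256; 815/512 | 51/32; 13/8; 7/4; 2 } gives 1631/1024
val(BBRBRRBRBBBBR) = { 0; 1; 3/2; 25/16; 101/64; 203/128; 407/256; 815/512 | 1631/1024; 51/32; 13/8; 7/4; 2 } gives 3261/2048
val(BBRBRRBRBBBBRR) = { 0; 1; 3/2; 25/16; 101/64; 203/128; 407/256; 815/512 | 3261/2048; 1631/1024; 51/32; 13/8; 7/4; 2 } gives 6521/4096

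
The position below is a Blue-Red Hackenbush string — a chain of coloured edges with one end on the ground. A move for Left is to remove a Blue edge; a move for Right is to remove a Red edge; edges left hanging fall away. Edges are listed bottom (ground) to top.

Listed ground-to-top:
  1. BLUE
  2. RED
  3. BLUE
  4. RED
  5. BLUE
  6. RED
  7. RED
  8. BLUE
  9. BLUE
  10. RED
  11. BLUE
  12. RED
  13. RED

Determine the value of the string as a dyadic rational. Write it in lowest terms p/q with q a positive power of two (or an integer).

Recurse on prefixes of the 13-edge string BLUE RED BLUE RED BLUE RED RED BLUE BLUE RED BLUE RED RED:
1 of 13 · B · max L 0 · min R +∞ → 1
2 of 13 · BR · max L 0 · min R 1 → 1/2
3 of 13 · BRB · max L 1/2 · min R 1 → 3/4
4 of 13 · BRBR · max L 1/2 · min R 3/4 → 5/8
5 of 13 · BRBRB · max L 5/8 · min R 3/4 → 11/16
6 of 13 · BRBRBR · max L 5/8 · min R 11/16 → 21/32
7 of 13 · BRBRBRR · max L 5/8 · min R 21/32 → 41/64
8 of 13 · BRBRBRRB · max L 41/64 · min R 21/32 → 83/128
9 of 13 · BRBRBRRBB · max L 83/128 · min R 21/32 → 167/256
10 of 13 · BRBRBRRBBR · max L 83/128 · min R 167/256 → 333/512
11 of 13 · BRBRBRRBBRB · max L 333/512 · min R 167/256 → 667/1024
12 of 13 · BRBRBRRBBRBR · max L 333/512 · min R 667/1024 → 1333/2048
13 of 13 · BRBRBRRBBRBRR · max L 333/512 · min R 1333/2048 → 2665/4096

2665/4096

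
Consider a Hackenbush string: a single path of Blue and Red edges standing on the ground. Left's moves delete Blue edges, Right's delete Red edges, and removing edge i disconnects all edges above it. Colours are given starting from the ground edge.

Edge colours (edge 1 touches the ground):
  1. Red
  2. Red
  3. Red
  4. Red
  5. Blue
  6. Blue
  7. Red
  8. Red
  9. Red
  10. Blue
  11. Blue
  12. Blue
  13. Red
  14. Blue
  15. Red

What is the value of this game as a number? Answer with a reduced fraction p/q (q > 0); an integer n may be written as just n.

-7051/2048

Recurse on prefixes of the 15-edge string Red Red Red Red Blue Blue Red Red Red Blue Blue Blue Red Blue Red:
step 1: add Red to get R; options L={ (no moves) } R={ 0 } -> -1
step 2: add Red to get RR; options L={ (no moves) } R={ -1,0 } -> -2
step 3: add Red to get RRR; options L={ (no moves) } R={ -2,-1,0 } -> -3
step 4: add Red to get RRRR; options L={ (no moves) } R={ -3,-2,-1,0 } -> -4
step 5: add Blue to get RRRRB; options L={ -4 } R={ -3,-2,-1,0 } -> -7/2
step 6: add Blue to get RRRRBB; options L={ -4,-7/2 } R={ -3,-2,-1,0 } -> -13/4
step 7: add Red to get RRRRBBR; options L={ -4,-7/2 } R={ -13/4,-3,-2,-1,0 } -> -27/8
step 8: add Red to get RRRRBBRR; options L={ -4,-7/2 } R={ -27/8,-13/4,-3,-2,-1,0 } -> -55/16
step 9: add Red to get RRRRBBRRR; options L={ -4,-7/2 } R={ -55/16,-27/8,-13/4,-3,-2,-1,0 } -> -111/32
step 10: add Blue to get RRRRBBRRRB; options L={ -4,-7/2,-111/32 } R={ -55/16,-27/8,-13/4,-3,-2,-1,0 } -> -221/64
step 11: add Blue to get RRRRBBRRRBB; options L={ -4,-7/2,-111/32,-221/64 } R={ -55/16,-27/8,-13/4,-3,-2,-1,0 } -> -441/128
step 12: add Blue to get RRRRBBRRRBBB; options L={ -4,-7/2,-111/32,-221/64,-441/128 } R={ -55/16,-27/8,-13/4,-3,-2,-1,0 } -> -881/256
step 13: add Red to get RRRRBBRRRBBBR; options L={ -4,-7/2,-111/32,-221/64,-441/128 } R={ -881/256,-55/16,-27/8,-13/4,-3,-2,-1,0 } -> -1763/512
step 14: add Blue to get RRRRBBRRRBBBRB; options L={ -4,-7/2,-111/32,-221/64,-441/128,-1763/512 } R={ -881/256,-55/16,-27/8,-13/4,-3,-2,-1,0 } -> -3525/1024
step 15: add Red to get RRRRBBRRRBBBRBR; options L={ -4,-7/2,-111/32,-221/64,-441/128,-1763/512 } R={ -3525/1024,-881/256,-55/16,-27/8,-13/4,-3,-2,-1,0 } -> -7051/2048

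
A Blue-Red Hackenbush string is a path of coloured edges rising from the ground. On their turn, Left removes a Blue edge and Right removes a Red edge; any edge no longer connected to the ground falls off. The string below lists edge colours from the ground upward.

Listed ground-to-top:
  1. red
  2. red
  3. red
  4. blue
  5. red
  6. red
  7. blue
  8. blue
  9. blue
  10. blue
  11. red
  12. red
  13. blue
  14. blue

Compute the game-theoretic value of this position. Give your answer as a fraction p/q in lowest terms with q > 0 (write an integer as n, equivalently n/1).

-5657/2048

Build value(s[:k]) for k = 1..14, string s = red red red blue red red blue blue blue blue red red blue blue.
r: Left { — }, Right { 0 } so simplest -1
rr: Left { — }, Right { -1,0 } so simplest -2
rrr: Left { — }, Right { -2,-1,0 } so simplest -3
rrrb: Left { -3 }, Right { -2,-1,0 } so simplest -5/2
rrrbr: Left { -3 }, Right { -5/2,-2,-1,0 } so simplest -11/4
rrrbrr: Left { -3 }, Right { -11/4,-5/2,-2,-1,0 } so simplest -23/8
rrrbrrb: Left { -3,-23/8 }, Right { -11/4,-5/2,-2,-1,0 } so simplest -45/16
rrrbrrbb: Left { -3,-23/8,-45/16 }, Right { -11/4,-5/2,-2,-1,0 } so simplest -89/32
rrrbrrbbb: Left { -3,-23/8,-45/16,-89/32 }, Right { -11/4,-5/2,-2,-1,0 } so simplest -177/64
rrrbrrbbbb: Left { -3,-23/8,-45/16,-89/32,-177/64 }, Right { -11/4,-5/2,-2,-1,0 } so simplest -353/128
rrrbrrbbbbr: Left { -3,-23/8,-45/16,-89/32,-177/64 }, Right { -353/128,-11/4,-5/2,-2,-1,0 } so simplest -707/256
rrrbrrbbbbrr: Left { -3,-23/8,-45/16,-89/32,-177/64 }, Right { -707/256,-353/128,-11/4,-5/2,-2,-1,0 } so simplest -1415/512
rrrbrrbbbbrrb: Left { -3,-23/8,-45/16,-89/32,-177/64,-1415/512 }, Right { -707/256,-353/128,-11/4,-5/2,-2,-1,0 } so simplest -2829/1024
rrrbrrbbbbrrbb: Left { -3,-23/8,-45/16,-89/32,-177/64,-1415/512,-2829/1024 }, Right { -707/256,-353/128,-11/4,-5/2,-2,-1,0 } so simplest -5657/2048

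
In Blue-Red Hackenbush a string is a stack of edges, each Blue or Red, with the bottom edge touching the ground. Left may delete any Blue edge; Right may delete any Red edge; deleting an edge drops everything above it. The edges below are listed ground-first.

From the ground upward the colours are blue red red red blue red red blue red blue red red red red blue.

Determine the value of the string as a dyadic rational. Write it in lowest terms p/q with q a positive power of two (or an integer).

Prefix values for blue red red red blue red red blue red blue red red red red blue via {L|R} + simplicity:
1 of 15 · b · max L 0 · min R +∞ -> 1
2 of 15 · br · max L 0 · min R 1 -> 1/2
3 of 15 · brr · max L 0 · min R 1/2 -> 1/4
4 of 15 · brrr · max L 0 · min R 1/4 -> 1/8
5 of 15 · brrrb · max L 1/8 · min R 1/4 -> 3/16
6 of 15 · brrrbr · max L 1/8 · min R 3/16 -> 5/32
7 of 15 · brrrbrr · max L 1/8 · min R 5/32 -> 9/64
8 of 15 · brrrbrrb · max L 9/64 · min R 5/32 -> 19/128
9 of 15 · brrrbrrbr · max L 9/64 · min R 19/128 -> 37/256
10 of 15 · brrrbrrbrb · max L 37/256 · min R 19/128 -> 75/512
11 of 15 · brrrbrrbrbr · max L 37/256 · min R 75/512 -> 149/1024
12 of 15 · brrrbrrbrbrr · max L 37/256 · min R 149/1024 -> 297/2048
13 of 15 · brrrbrrbrbrrr · max L 37/256 · min R 297/2048 -> 593/4096
14 of 15 · brrrbrrbrbrrrr · max L 37/256 · min R 593/4096 -> 1185/8192
15 of 15 · brrrbrrbrbrrrrb · max L 1185/8192 · min R 593/4096 -> 2371/16384

2371/16384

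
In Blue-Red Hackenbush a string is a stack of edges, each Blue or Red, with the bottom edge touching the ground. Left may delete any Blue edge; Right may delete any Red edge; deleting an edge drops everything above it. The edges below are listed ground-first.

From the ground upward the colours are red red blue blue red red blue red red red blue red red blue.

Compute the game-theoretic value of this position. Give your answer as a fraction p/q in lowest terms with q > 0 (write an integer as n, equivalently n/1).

-5869/4096

Recurse on prefixes of the 14-edge string red red blue blue red red blue red red red blue red red blue:
step 1: add red to get r; options L={ · } R={ 0 } so -1
step 2: add red to get rr; options L={ · } R={ -1,0 } so -2
step 3: add blue to get rrb; options L={ -2 } R={ -1,0 } so -3/2
step 4: add blue to get rrbb; options L={ -2,-3/2 } R={ -1,0 } so -5/4
step 5: add red to get rrbbr; options L={ -2,-3/2 } R={ -5/4,-1,0 } so -11/8
step 6: add red to get rrbbrr; options L={ -2,-3/2 } R={ -11/8,-5/4,-1,0 } so -23/16
step 7: add blue to get rrbbrrb; options L={ -2,-3/2,-23/16 } R={ -11/8,-5/4,-1,0 } so -45/32
step 8: add red to get rrbbrrbr; options L={ -2,-3/2,-23/16 } R={ -45/32,-11/8,-5/4,-1,0 } so -91/64
step 9: add red to get rrbbrrbrr; options L={ -2,-3/2,-23/16 } R={ -91/64,-45/32,-11/8,-5/4,-1,0 } so -183/128
step 10: add red to get rrbbrrbrrr; options L={ -2,-3/2,-23/16 } R={ -183/128,-91/64,-45/32,-11/8,-5/4,-1,0 } so -367/256
step 11: add blue to get rrbbrrbrrrb; options L={ -2,-3/2,-23/16,-367/256 } R={ -183/128,-91/64,-45/32,-11/8,-5/4,-1,0 } so -733/512
step 12: add red to get rrbbrrbrrrbr; options L={ -2,-3/2,-23/16,-367/256 } R={ -733/512,-183/128,-91/64,-45/32,-11/8,-5/4,-1,0 } so -1467/1024
step 13: add red to get rrbbrrbrrrbrr; options L={ -2,-3/2,-23/16,-367/256 } R={ -1467/1024,-733/512,-183/128,-91/64,-45/32,-11/8,-5/4,-1,0 } so -2935/2048
step 14: add blue to get rrbbrrbrrrbrrb; options L={ -2,-3/2,-23/16,-367/256,-2935/2048 } R={ -1467/1024,-733/512,-183/128,-91/64,-45/32,-11/8,-5/4,-1,0 } so -5869/4096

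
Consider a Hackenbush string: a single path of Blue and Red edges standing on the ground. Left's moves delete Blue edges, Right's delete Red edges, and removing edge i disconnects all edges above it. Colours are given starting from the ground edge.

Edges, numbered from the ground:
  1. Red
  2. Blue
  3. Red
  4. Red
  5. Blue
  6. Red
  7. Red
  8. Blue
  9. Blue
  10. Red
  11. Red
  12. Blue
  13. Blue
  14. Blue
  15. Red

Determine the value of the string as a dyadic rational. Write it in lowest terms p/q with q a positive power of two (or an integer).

-13923/16384

Recurse on prefixes of the 15-edge string Red Blue Red Red Blue Red Red Blue Blue Red Red Blue Blue Blue Red:
step 1: add Red to get R; options L={ none } R={ 0 } ⇒ -1
step 2: add Blue to get RB; options L={ -1 } R={ 0 } ⇒ -1/2
step 3: add Red to get RBR; options L={ -1 } R={ -1/2; 0 } ⇒ -3/4
step 4: add Red to get RBRR; options L={ -1 } R={ -3/4; -1/2; 0 } ⇒ -7/8
step 5: add Blue to get RBRRB; options L={ -1; -7/8 } R={ -3/4; -1/2; 0 } ⇒ -13/16
step 6: add Red to get RBRRBR; options L={ -1; -7/8 } R={ -13/16; -3/4; -1/2; 0 } ⇒ -27/32
step 7: add Red to get RBRRBRR; options L={ -1; -7/8 } R={ -27/32; -13/16; -3/4; -1/2; 0 } ⇒ -55/64
step 8: add Blue to get RBRRBRRB; options L={ -1; -7/8; -55/64 } R={ -27/32; -13/16; -3/4; -1/2; 0 } ⇒ -109/128
step 9: add Blue to get RBRRBRRBB; options L={ -1; -7/8; -55/64; -109/128 } R={ -27/32; -13/16; -3/4; -1/2; 0 } ⇒ -217/256
step 10: add Red to get RBRRBRRBBR; options L={ -1; -7/8; -55/64; -109/128 } R={ -217/256; -27/32; -13/16; -3/4; -1/2; 0 } ⇒ -435/512
step 11: add Red to get RBRRBRRBBRR; options L={ -1; -7/8; -55/64; -109/128 } R={ -435/512; -217/256; -27/32; -13/16; -3/4; -1/2; 0 } ⇒ -871/1024
step 12: add Blue to get RBRRBRRBBRRB; options L={ -1; -7/8; -55/64; -109/128; -871/1024 } R={ -435/512; -217/256; -27/32; -13/16; -3/4; -1/2; 0 } ⇒ -1741/2048
step 13: add Blue to get RBRRBRRBBRRBB; options L={ -1; -7/8; -55/64; -109/128; -871/1024; -1741/2048 } R={ -435/512; -217/256; -27/32; -13/16; -3/4; -1/2; 0 } ⇒ -3481/4096
step 14: add Blue to get RBRRBRRBBRRBBB; options L={ -1; -7/8; -55/64; -109/128; -871/1024; -1741/2048; -3481/4096 } R={ -435/512; -217/256; -27/32; -13/16; -3/4; -1/2; 0 } ⇒ -6961/8192
step 15: add Red to get RBRRBRRBBRRBBBR; options L={ -1; -7/8; -55/64; -109/128; -871/1024; -1741/2048; -3481/4096 } R={ -6961/8192; -435/512; -217/256; -27/32; -13/16; -3/4; -1/2; 0 } ⇒ -13923/16384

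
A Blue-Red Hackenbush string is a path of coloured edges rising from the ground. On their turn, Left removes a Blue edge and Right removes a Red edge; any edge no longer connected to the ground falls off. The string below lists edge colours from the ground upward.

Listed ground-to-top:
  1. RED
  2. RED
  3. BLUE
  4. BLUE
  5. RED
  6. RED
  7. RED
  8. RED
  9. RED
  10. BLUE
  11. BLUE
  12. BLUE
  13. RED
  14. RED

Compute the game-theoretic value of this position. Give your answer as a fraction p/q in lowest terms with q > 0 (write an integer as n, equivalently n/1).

-6087/4096

R: Left {  }, Right { 0 } => simplest -1
RR: Left {  }, Right { -1 0 } => simplest -2
RRB: Left { -2 }, Right { -1 0 } => simplest -3/2
RRBB: Left { -2 -3/2 }, Right { -1 0 } => simplest -5/4
RRBBR: Left { -2 -3/2 }, Right { -5/4 -1 0 } => simplest -11/8
RRBBRR: Left { -2 -3/2 }, Right { -11/8 -5/4 -1 0 } => simplest -23/16
RRBBRRR: Left { -2 -3/2 }, Right { -23/16 -11/8 -5/4 -1 0 } => simplest -47/32
RRBBRRRR: Left { -2 -3/2 }, Right { -47/32 -23/16 -11/8 -5/4 -1 0 } => simplest -95/64
RRBBRRRRR: Left { -2 -3/2 }, Right { -95/64 -47/32 -23/16 -11/8 -5/4 -1 0 } => simplest -191/128
RRBBRRRRRB: Left { -2 -3/2 -191/128 }, Right { -95/64 -47/32 -23/16 -11/8 -5/4 -1 0 } => simplest -381/256
RRBBRRRRRBB: Left { -2 -3/2 -191/128 -381/256 }, Right { -95/64 -47/32 -23/16 -11/8 -5/4 -1 0 } => simplest -761/512
RRBBRRRRRBBB: Left { -2 -3/2 -191/128 -381/256 -761/512 }, Right { -95/64 -47/32 -23/16 -11/8 -5/4 -1 0 } => simplest -1521/1024
RRBBRRRRRBBBR: Left { -2 -3/2 -191/128 -381/256 -761/512 }, Right { -1521/1024 -95/64 -47/32 -23/16 -11/8 -5/4 -1 0 } => simplest -3043/2048
RRBBRRRRRBBBRR: Left { -2 -3/2 -191/128 -381/256 -761/512 }, Right { -3043/2048 -1521/1024 -95/64 -47/32 -23/16 -11/8 -5/4 -1 0 } => simplest -6087/4096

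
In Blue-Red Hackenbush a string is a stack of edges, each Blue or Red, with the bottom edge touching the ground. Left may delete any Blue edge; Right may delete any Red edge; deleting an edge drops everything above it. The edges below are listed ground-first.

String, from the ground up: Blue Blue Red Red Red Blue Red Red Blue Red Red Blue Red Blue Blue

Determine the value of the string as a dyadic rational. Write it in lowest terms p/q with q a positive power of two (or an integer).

9367/8192

Recurse on prefixes of the 15-edge string Blue Blue Red Red Red Blue Red Red Blue Red Red Blue Red Blue Blue:
value_1 [B]  L=[0]  R=[∅]  so 1
value_2 [BB]  L=[0 1]  R=[∅]  so 2
value_3 [BBR]  L=[0 1]  R=[2]  so 3/2
value_4 [BBRR]  L=[0 1]  R=[3/2 2]  so 5/4
value_5 [BBRRR]  L=[0 1]  R=[5/4 3/2 2]  so 9/8
value_6 [BBRRRB]  L=[0 1 9/8]  R=[5/4 3/2 2]  so 19/16
value_7 [BBRRRBR]  L=[0 1 9/8]  R=[19/16 5/4 3/2 2]  so 37/32
value_8 [BBRRRBRR]  L=[0 1 9/8]  R=[37/32 19/16 5/4 3/2 2]  so 73/64
value_9 [BBRRRBRRB]  L=[0 1 9/8 73/64]  R=[37/32 19/16 5/4 3/2 2]  so 147/128
value_10 [BBRRRBRRBR]  L=[0 1 9/8 73/64]  R=[147/128 37/32 19/16 5/4 3/2 2]  so 293/256
value_11 [BBRRRBRRBRR]  L=[0 1 9/8 73/64]  R=[293/256 147/128 37/32 19/16 5/4 3/2 2]  so 585/512
value_12 [BBRRRBRRBRRB]  L=[0 1 9/8 73/64 585/512]  R=[293/256 147/128 37/32 19/16 5/4 3/2 2]  so 1171/1024
value_13 [BBRRRBRRBRRBR]  L=[0 1 9/8 73/64 585/512]  R=[1171/1024 293/256 147/128 37/32 19/16 5/4 3/2 2]  so 2341/2048
value_14 [BBRRRBRRBRRBRB]  L=[0 1 9/8 73/64 585/512 2341/2048]  R=[1171/1024 293/256 147/128 37/32 19/16 5/4 3/2 2]  so 4683/4096
value_15 [BBRRRBRRBRRBRBB]  L=[0 1 9/8 73/64 585/512 2341/2048 4683/4096]  R=[1171/1024 293/256 147/128 37/32 19/16 5/4 3/2 2]  so 9367/8192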